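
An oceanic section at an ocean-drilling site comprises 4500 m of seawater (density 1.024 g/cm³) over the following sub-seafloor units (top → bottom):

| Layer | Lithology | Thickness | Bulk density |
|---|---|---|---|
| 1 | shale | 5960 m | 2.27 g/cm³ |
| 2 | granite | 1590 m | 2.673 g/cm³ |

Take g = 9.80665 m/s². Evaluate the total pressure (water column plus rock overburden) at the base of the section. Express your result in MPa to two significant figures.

220 MPa

seawater: 1024 kg/m³ × 9.80665 m/s² × 4500 m = 4.519×10^7 Pa = 45.19 MPa
shale: 2270 kg/m³ × 9.80665 m/s² × 5960 m = 1.327×10^8 Pa = 132.7 MPa
granite: 2673 kg/m³ × 9.80665 m/s² × 1590 m = 4.168×10^7 Pa = 41.68 MPa
Total = 45.19 + 132.7 + 41.68 = 219.54 MPa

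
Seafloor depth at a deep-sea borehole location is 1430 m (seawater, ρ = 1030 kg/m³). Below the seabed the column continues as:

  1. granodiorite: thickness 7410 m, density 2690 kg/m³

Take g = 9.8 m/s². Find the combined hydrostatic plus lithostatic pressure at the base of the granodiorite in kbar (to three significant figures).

seawater: 1030 kg/m³ × 9.8 m/s² × 1430 m = 1.443×10^7 Pa = 0.1443 kbar
granodiorite: 2690 kg/m³ × 9.8 m/s² × 7410 m = 1.953×10^8 Pa = 1.953 kbar
Total = 0.1443 + 1.953 = 2.0978 kbar

2.10 kbar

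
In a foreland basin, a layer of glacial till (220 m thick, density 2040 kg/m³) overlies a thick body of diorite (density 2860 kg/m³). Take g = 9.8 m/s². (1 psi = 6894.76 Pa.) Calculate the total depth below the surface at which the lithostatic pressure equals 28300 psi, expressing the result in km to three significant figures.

7.02 km

Pressure at base of upper layers: 2040×9.8×220 = 4.398×10^6 Pa = 637.9 psi
Remaining pressure to be supplied by diorite: 1.951×10^8 − 4.398×10^6 = 1.907×10^8 Pa
Additional depth in diorite = 1.907×10^8 Pa / (2860 kg/m³ × 9.8 m/s²) = 6804.7 m
Total depth = 220 m + 6804.7 m = 7024.7 m
= 7.0247 km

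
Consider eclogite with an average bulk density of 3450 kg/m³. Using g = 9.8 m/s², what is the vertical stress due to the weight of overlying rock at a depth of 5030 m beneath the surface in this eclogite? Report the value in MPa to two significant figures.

170 MPa

eclogite: 3450 kg/m³ × 9.8 m/s² × 5030 m = 1.701×10^8 Pa = 170.1 MPa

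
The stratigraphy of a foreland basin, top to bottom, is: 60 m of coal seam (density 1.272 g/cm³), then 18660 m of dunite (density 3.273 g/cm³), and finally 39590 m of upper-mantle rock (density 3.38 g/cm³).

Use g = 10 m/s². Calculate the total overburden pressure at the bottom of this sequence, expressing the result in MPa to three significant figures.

coal seam: 1272 kg/m³ × 10 m/s² × 60 m = 7.632×10^5 Pa = 0.7632 MPa
dunite: 3273 kg/m³ × 10 m/s² × 18660 m = 6.107×10^8 Pa = 610.7 MPa
upper-mantle rock: 3380 kg/m³ × 10 m/s² × 39590 m = 1.338×10^9 Pa = 1338 MPa
Total = 0.7632 + 610.7 + 1338 = 1949.6 MPa

1950 MPa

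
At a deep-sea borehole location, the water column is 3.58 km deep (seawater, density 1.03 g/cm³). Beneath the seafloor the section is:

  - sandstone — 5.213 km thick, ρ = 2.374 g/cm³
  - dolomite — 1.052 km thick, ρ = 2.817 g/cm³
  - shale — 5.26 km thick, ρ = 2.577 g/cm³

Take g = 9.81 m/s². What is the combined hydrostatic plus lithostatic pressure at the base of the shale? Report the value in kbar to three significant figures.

3.20 kbar

seawater: 1030 kg/m³ × 9.81 m/s² × 3580 m = 3.617×10^7 Pa = 0.3617 kbar
sandstone: 2374 kg/m³ × 9.81 m/s² × 5213 m = 1.214×10^8 Pa = 1.214 kbar
dolomite: 2817 kg/m³ × 9.81 m/s² × 1052 m = 2.907×10^7 Pa = 0.2907 kbar
shale: 2577 kg/m³ × 9.81 m/s² × 5260 m = 1.330×10^8 Pa = 1.330 kbar
Total = 0.3617 + 1.214 + 0.2907 + 1.330 = 3.1963 kbar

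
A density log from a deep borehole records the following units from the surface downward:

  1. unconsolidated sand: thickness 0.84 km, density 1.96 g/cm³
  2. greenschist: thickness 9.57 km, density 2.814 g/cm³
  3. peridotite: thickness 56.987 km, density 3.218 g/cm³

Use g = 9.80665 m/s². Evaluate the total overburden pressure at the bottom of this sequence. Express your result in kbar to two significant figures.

unconsolidated sand: 1960 kg/m³ × 9.80665 m/s² × 840 m = 1.615×10^7 Pa = 0.1615 kbar
greenschist: 2814 kg/m³ × 9.80665 m/s² × 9570 m = 2.641×10^8 Pa = 2.641 kbar
peridotite: 3218 kg/m³ × 9.80665 m/s² × 56987 m = 1.798×10^9 Pa = 17.98 kbar
Total = 0.1615 + 2.641 + 17.98 = 20.786 kbar

21 kbar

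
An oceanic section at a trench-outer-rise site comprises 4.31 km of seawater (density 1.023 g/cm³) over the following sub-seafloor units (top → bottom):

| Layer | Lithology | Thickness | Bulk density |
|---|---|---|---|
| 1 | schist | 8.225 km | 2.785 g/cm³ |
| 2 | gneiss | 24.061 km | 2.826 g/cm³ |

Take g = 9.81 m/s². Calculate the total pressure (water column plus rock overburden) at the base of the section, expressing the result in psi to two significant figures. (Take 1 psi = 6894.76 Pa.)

seawater: 1023 kg/m³ × 9.81 m/s² × 4310 m = 4.325×10^7 Pa = 6273 psi
schist: 2785 kg/m³ × 9.81 m/s² × 8225 m = 2.247×10^8 Pa = 32592 psi
gneiss: 2826 kg/m³ × 9.81 m/s² × 24061 m = 6.670×10^8 Pa = 96747 psi
Total = 6273 + 32592 + 96747 = 1.3561×10^5 psi

140000 psi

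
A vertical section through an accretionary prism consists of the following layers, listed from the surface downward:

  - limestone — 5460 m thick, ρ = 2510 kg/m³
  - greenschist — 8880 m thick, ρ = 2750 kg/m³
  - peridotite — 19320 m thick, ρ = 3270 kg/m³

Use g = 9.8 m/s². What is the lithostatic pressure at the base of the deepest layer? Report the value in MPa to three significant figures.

993 MPa

limestone: 2510 kg/m³ × 9.8 m/s² × 5460 m = 1.343×10^8 Pa = 134.3 MPa
greenschist: 2750 kg/m³ × 9.8 m/s² × 8880 m = 2.393×10^8 Pa = 239.3 MPa
peridotite: 3270 kg/m³ × 9.8 m/s² × 19320 m = 6.191×10^8 Pa = 619.1 MPa
Total = 134.3 + 239.3 + 619.1 = 992.75 MPa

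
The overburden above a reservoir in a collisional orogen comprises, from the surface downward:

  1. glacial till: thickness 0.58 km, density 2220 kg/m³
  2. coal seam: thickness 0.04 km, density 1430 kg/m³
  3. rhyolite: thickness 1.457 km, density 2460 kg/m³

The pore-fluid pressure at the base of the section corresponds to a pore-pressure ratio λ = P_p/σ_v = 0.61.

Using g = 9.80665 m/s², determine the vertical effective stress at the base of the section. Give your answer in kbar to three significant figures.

0.189 kbar

Overburden (lithostatic) stress σ_v:
glacial till: 2220 kg/m³ × 9.80665 m/s² × 580 m = 1.263×10^7 Pa = 12.63 MPa
coal seam: 1430 kg/m³ × 9.80665 m/s² × 40 m = 5.609×10^5 Pa = 0.5609 MPa
rhyolite: 2460 kg/m³ × 9.80665 m/s² × 1457 m = 3.515×10^7 Pa = 35.15 MPa
Total = 12.63 + 0.5609 + 35.15 = 48.337 MPa
Pore pressure P_p = λ·σ_v = 0.61 × 48.34 MPa = 29.49 MPa
Effective stress σ' = σ_v − P_p = 48.34 − 29.49 = 18.851 MPa = 0.18851 kbar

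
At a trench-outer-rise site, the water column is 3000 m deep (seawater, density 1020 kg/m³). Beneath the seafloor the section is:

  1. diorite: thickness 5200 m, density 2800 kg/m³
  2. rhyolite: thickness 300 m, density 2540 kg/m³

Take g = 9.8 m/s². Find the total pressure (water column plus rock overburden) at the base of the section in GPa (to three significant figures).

0.180 GPa

seawater: 1020 kg/m³ × 9.8 m/s² × 3000 m = 2.999×10^7 Pa = 0.02999 GPa
diorite: 2800 kg/m³ × 9.8 m/s² × 5200 m = 1.427×10^8 Pa = 0.1427 GPa
rhyolite: 2540 kg/m³ × 9.8 m/s² × 300 m = 7.468×10^6 Pa = 7.468×10^-3 GPa
Total = 0.02999 + 0.1427 + 7.468×10^-3 = 0.18014 GPa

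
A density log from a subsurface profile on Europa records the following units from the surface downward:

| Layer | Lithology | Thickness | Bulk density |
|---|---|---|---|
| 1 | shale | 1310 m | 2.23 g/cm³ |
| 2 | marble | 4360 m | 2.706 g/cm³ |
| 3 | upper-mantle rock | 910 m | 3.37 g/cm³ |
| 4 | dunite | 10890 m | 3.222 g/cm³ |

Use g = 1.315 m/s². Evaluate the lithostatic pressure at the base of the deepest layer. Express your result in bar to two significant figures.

700 bar

shale: 2230 kg/m³ × 1.315 m/s² × 1310 m = 3.842×10^6 Pa = 38.42 bar
marble: 2706 kg/m³ × 1.315 m/s² × 4360 m = 1.551×10^7 Pa = 155.1 bar
upper-mantle rock: 3370 kg/m³ × 1.315 m/s² × 910 m = 4.033×10^6 Pa = 40.33 bar
dunite: 3222 kg/m³ × 1.315 m/s² × 10890 m = 4.614×10^7 Pa = 461.4 bar
Total = 38.42 + 155.1 + 40.33 + 461.4 = 695.29 bar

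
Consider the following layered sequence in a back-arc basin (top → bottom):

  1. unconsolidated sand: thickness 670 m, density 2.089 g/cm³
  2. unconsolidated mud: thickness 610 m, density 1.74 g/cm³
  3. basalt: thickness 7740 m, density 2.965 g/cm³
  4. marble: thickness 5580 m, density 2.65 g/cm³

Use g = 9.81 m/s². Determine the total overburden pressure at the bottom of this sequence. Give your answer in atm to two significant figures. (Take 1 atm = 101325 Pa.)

unconsolidated sand: 2089 kg/m³ × 9.81 m/s² × 670 m = 1.373×10^7 Pa = 135.5 atm
unconsolidated mud: 1740 kg/m³ × 9.81 m/s² × 610 m = 1.041×10^7 Pa = 102.8 atm
basalt: 2965 kg/m³ × 9.81 m/s² × 7740 m = 2.251×10^8 Pa = 2222 atm
marble: 2650 kg/m³ × 9.81 m/s² × 5580 m = 1.451×10^8 Pa = 1432 atm
Total = 135.5 + 102.8 + 2222 + 1432 = 3891.8 atm

3900 atm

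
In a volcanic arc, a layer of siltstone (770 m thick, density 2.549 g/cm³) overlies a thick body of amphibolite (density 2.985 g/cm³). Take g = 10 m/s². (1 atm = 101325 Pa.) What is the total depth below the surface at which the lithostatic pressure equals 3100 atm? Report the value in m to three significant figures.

10600 m

Pressure at base of upper layers: 2549×10×770 = 1.963×10^7 Pa = 193.7 atm
Remaining pressure to be supplied by amphibolite: 3.141×10^8 − 1.963×10^7 = 2.945×10^8 Pa
Additional depth in amphibolite = 2.945×10^8 Pa / (2985 kg/m³ × 10 m/s²) = 9865.3 m
Total depth = 770 m + 9865.3 m = 10635 m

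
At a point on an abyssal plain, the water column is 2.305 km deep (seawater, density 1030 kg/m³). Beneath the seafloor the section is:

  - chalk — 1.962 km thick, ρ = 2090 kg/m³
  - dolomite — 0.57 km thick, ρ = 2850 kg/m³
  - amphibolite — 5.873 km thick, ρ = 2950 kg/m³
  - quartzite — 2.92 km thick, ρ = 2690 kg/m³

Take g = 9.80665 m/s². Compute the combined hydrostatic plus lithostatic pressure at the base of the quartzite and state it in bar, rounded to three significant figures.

seawater: 1030 kg/m³ × 9.80665 m/s² × 2305 m = 2.328×10^7 Pa = 232.8 bar
chalk: 2090 kg/m³ × 9.80665 m/s² × 1962 m = 4.021×10^7 Pa = 402.1 bar
dolomite: 2850 kg/m³ × 9.80665 m/s² × 570 m = 1.593×10^7 Pa = 159.3 bar
amphibolite: 2950 kg/m³ × 9.80665 m/s² × 5873 m = 1.699×10^8 Pa = 1699 bar
quartzite: 2690 kg/m³ × 9.80665 m/s² × 2920 m = 7.703×10^7 Pa = 770.3 bar
Total = 232.8 + 402.1 + 159.3 + 1699 + 770.3 = 3263.6 bar

3260 bar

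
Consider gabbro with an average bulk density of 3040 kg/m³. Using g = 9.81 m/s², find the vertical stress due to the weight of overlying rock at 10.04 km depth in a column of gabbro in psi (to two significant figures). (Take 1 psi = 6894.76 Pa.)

gabbro: 3040 kg/m³ × 9.81 m/s² × 10040 m = 2.994×10^8 Pa = 43427 psi

43000 psi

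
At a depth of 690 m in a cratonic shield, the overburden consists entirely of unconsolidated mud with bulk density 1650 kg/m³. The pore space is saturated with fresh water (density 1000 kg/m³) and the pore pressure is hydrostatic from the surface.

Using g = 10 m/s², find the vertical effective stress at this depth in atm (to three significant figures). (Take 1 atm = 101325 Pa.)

44.3 atm

Overburden (lithostatic) stress σ_v:
unconsolidated mud: 1650 kg/m³ × 10 m/s² × 690 m = 1.139×10^7 Pa = 11.38 MPa
Pore pressure P_p = 1000 kg/m³ × 10 m/s² × 690 m = 6.900×10^6 Pa = 6.900 MPa
Effective stress σ' = σ_v − P_p = 11.38 − 6.900 = 4.4850 MPa = 44.264 atm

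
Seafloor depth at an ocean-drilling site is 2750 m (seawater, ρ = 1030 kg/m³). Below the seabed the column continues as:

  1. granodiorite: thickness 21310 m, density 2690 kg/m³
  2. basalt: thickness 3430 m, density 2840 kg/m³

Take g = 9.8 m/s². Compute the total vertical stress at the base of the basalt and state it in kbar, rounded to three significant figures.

seawater: 1030 kg/m³ × 9.8 m/s² × 2750 m = 2.776×10^7 Pa = 0.2776 kbar
granodiorite: 2690 kg/m³ × 9.8 m/s² × 21310 m = 5.618×10^8 Pa = 5.618 kbar
basalt: 2840 kg/m³ × 9.8 m/s² × 3430 m = 9.546×10^7 Pa = 0.9546 kbar
Total = 0.2776 + 5.618 + 0.9546 = 6.8500 kbar

6.85 kbar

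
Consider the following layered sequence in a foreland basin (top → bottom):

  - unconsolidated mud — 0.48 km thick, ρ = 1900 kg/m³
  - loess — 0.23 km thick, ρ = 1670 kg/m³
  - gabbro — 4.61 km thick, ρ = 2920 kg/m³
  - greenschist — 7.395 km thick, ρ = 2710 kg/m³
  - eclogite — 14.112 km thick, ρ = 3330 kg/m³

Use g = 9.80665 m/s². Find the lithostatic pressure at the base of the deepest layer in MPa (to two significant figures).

unconsolidated mud: 1900 kg/m³ × 9.80665 m/s² × 480 m = 8.944×10^6 Pa = 8.944 MPa
loess: 1670 kg/m³ × 9.80665 m/s² × 230 m = 3.767×10^6 Pa = 3.767 MPa
gabbro: 2920 kg/m³ × 9.80665 m/s² × 4610 m = 1.320×10^8 Pa = 132.0 MPa
greenschist: 2710 kg/m³ × 9.80665 m/s² × 7395 m = 1.965×10^8 Pa = 196.5 MPa
eclogite: 3330 kg/m³ × 9.80665 m/s² × 14112 m = 4.608×10^8 Pa = 460.8 MPa
Total = 8.944 + 3.767 + 132.0 + 196.5 + 460.8 = 802.09 MPa

800 MPa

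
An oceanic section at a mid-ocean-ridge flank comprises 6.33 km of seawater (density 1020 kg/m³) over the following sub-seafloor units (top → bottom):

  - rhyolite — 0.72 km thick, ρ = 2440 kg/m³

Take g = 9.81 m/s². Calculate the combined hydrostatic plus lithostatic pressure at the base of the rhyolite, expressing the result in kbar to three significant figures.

0.806 kbar

seawater: 1020 kg/m³ × 9.81 m/s² × 6330 m = 6.334×10^7 Pa = 0.6334 kbar
rhyolite: 2440 kg/m³ × 9.81 m/s² × 720 m = 1.723×10^7 Pa = 0.1723 kbar
Total = 0.6334 + 0.1723 = 0.80573 kbar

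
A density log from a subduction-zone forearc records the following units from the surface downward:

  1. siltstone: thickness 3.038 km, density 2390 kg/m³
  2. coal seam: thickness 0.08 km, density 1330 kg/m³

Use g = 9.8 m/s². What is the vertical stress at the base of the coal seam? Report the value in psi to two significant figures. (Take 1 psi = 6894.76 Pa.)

siltstone: 2390 kg/m³ × 9.8 m/s² × 3038 m = 7.116×10^7 Pa = 10320 psi
coal seam: 1330 kg/m³ × 9.8 m/s² × 80 m = 1.043×10^6 Pa = 151.2 psi
Total = 10320 + 151.2 = 10472 psi

10000 psi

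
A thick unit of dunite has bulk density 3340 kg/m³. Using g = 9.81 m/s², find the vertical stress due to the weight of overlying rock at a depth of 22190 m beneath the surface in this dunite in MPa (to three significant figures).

727 MPa

dunite: 3340 kg/m³ × 9.81 m/s² × 22190 m = 7.271×10^8 Pa = 727.1 MPa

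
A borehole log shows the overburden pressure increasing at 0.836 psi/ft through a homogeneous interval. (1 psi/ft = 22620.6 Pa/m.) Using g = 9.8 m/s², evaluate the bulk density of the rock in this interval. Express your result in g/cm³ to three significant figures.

ρ = (dP/dz)/g = 0.836 psi/ft / 9.8 m/s² = 18911 Pa/m / 9.8 m/s² = 1929.7 kg/m³
= 1.930 g/cm³

1.93 g/cm³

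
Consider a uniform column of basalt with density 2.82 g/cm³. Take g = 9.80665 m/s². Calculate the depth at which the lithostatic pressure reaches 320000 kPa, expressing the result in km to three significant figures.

11.6 km

h = P/(ρg) = 320000 kPa / (2820 kg/m³ × 9.80665 m/s²) = 3.200×10^8 Pa / 27655 Pa/m = 11571 m
= 11.571 km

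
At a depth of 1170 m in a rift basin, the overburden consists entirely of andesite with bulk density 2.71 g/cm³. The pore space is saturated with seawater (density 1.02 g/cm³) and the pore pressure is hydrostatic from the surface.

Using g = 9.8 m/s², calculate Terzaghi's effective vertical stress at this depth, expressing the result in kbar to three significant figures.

0.194 kbar

Overburden (lithostatic) stress σ_v:
andesite: 2710 kg/m³ × 9.8 m/s² × 1170 m = 3.107×10^7 Pa = 31.07 MPa
Pore pressure P_p = 1020 kg/m³ × 9.8 m/s² × 1170 m = 1.170×10^7 Pa = 11.70 MPa
Effective stress σ' = σ_v − P_p = 31.07 − 11.70 = 19.378 MPa = 0.19378 kbar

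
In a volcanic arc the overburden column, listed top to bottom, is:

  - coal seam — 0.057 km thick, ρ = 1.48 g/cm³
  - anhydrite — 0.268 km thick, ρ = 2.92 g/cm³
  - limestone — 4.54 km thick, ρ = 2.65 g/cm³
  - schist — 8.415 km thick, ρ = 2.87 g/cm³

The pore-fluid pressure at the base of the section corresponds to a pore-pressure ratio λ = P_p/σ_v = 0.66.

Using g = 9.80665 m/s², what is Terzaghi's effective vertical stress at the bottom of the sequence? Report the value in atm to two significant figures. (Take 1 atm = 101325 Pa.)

1200 atm

Overburden (lithostatic) stress σ_v:
coal seam: 1480 kg/m³ × 9.80665 m/s² × 57 m = 8.273×10^5 Pa = 0.8273 MPa
anhydrite: 2920 kg/m³ × 9.80665 m/s² × 268 m = 7.674×10^6 Pa = 7.674 MPa
limestone: 2650 kg/m³ × 9.80665 m/s² × 4540 m = 1.180×10^8 Pa = 118.0 MPa
schist: 2870 kg/m³ × 9.80665 m/s² × 8415 m = 2.368×10^8 Pa = 236.8 MPa
Total = 0.8273 + 7.674 + 118.0 + 236.8 = 363.33 MPa
Pore pressure P_p = λ·σ_v = 0.66 × 363.3 MPa = 239.8 MPa
Effective stress σ' = σ_v − P_p = 363.3 − 239.8 = 123.53 MPa = 1219.2 atm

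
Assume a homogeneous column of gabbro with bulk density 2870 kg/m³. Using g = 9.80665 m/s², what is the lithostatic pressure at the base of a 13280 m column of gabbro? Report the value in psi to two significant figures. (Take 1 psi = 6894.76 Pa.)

54000 psi

gabbro: 2870 kg/m³ × 9.80665 m/s² × 13280 m = 3.738×10^8 Pa = 54210 psi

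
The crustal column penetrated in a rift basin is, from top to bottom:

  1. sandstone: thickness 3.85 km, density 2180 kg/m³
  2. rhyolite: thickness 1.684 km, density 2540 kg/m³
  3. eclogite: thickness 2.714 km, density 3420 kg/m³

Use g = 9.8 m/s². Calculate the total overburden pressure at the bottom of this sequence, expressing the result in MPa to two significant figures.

220 MPa

sandstone: 2180 kg/m³ × 9.8 m/s² × 3850 m = 8.225×10^7 Pa = 82.25 MPa
rhyolite: 2540 kg/m³ × 9.8 m/s² × 1684 m = 4.192×10^7 Pa = 41.92 MPa
eclogite: 3420 kg/m³ × 9.8 m/s² × 2714 m = 9.096×10^7 Pa = 90.96 MPa
Total = 82.25 + 41.92 + 90.96 = 215.13 MPa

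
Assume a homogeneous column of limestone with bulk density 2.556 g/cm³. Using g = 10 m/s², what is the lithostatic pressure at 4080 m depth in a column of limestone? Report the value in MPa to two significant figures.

100 MPa

limestone: 2556 kg/m³ × 10 m/s² × 4080 m = 1.043×10^8 Pa = 104.3 MPa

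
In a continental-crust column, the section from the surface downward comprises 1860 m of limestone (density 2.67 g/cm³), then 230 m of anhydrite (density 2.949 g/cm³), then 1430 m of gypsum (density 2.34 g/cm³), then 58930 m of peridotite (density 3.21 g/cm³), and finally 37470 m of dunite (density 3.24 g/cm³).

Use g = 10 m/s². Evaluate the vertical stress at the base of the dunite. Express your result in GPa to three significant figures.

3.20 GPa

limestone: 2670 kg/m³ × 10 m/s² × 1860 m = 4.966×10^7 Pa = 0.04966 GPa
anhydrite: 2949 kg/m³ × 10 m/s² × 230 m = 6.783×10^6 Pa = 6.783×10^-3 GPa
gypsum: 2340 kg/m³ × 10 m/s² × 1430 m = 3.346×10^7 Pa = 0.03346 GPa
peridotite: 3210 kg/m³ × 10 m/s² × 58930 m = 1.892×10^9 Pa = 1.892 GPa
dunite: 3240 kg/m³ × 10 m/s² × 37470 m = 1.214×10^9 Pa = 1.214 GPa
Total = 0.04966 + 6.783×10^-3 + 0.03346 + 1.892 + 1.214 = 3.1956 GPa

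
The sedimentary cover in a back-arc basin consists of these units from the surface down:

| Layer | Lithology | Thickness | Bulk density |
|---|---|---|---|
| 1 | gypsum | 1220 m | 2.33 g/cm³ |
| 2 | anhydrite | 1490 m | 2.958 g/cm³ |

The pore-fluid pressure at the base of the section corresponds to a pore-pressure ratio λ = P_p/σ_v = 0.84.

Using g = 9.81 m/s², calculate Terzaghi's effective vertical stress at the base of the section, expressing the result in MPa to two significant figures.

Overburden (lithostatic) stress σ_v:
gypsum: 2330 kg/m³ × 9.81 m/s² × 1220 m = 2.789×10^7 Pa = 27.89 MPa
anhydrite: 2958 kg/m³ × 9.81 m/s² × 1490 m = 4.324×10^7 Pa = 43.24 MPa
Total = 27.89 + 43.24 = 71.123 MPa
Pore pressure P_p = λ·σ_v = 0.84 × 71.12 MPa = 59.74 MPa
Effective stress σ' = σ_v − P_p = 71.12 − 59.74 = 11.380 MPa

11 MPa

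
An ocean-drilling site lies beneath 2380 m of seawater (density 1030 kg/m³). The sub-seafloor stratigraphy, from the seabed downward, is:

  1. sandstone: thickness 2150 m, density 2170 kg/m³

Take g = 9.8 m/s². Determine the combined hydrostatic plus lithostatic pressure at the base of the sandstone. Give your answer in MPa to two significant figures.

seawater: 1030 kg/m³ × 9.8 m/s² × 2380 m = 2.402×10^7 Pa = 24.02 MPa
sandstone: 2170 kg/m³ × 9.8 m/s² × 2150 m = 4.572×10^7 Pa = 45.72 MPa
Total = 24.02 + 45.72 = 69.746 MPa

70 MPa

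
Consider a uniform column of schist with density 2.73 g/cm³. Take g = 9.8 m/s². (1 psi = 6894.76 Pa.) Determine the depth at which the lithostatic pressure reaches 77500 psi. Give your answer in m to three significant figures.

h = P/(ρg) = 77500 psi / (2730 kg/m³ × 9.8 m/s²) = 5.343×10^8 Pa / 26754 Pa/m = 19972 m

20000 m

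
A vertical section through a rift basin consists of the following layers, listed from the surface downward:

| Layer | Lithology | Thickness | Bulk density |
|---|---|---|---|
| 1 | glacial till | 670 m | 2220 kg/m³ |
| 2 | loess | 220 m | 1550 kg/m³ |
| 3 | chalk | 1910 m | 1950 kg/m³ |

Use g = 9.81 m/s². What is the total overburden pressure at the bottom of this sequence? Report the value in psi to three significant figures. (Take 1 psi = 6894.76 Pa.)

7900 psi

glacial till: 2220 kg/m³ × 9.81 m/s² × 670 m = 1.459×10^7 Pa = 2116 psi
loess: 1550 kg/m³ × 9.81 m/s² × 220 m = 3.345×10^6 Pa = 485.2 psi
chalk: 1950 kg/m³ × 9.81 m/s² × 1910 m = 3.654×10^7 Pa = 5299 psi
Total = 2116 + 485.2 + 5299 = 7900.8 psi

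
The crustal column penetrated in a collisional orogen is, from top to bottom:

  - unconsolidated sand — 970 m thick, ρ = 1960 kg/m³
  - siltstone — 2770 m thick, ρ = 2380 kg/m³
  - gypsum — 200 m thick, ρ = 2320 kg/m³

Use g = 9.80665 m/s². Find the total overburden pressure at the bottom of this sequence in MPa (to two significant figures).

unconsolidated sand: 1960 kg/m³ × 9.80665 m/s² × 970 m = 1.864×10^7 Pa = 18.64 MPa
siltstone: 2380 kg/m³ × 9.80665 m/s² × 2770 m = 6.465×10^7 Pa = 64.65 MPa
gypsum: 2320 kg/m³ × 9.80665 m/s² × 200 m = 4.550×10^6 Pa = 4.550 MPa
Total = 18.64 + 64.65 + 4.550 = 87.846 MPa

88 MPa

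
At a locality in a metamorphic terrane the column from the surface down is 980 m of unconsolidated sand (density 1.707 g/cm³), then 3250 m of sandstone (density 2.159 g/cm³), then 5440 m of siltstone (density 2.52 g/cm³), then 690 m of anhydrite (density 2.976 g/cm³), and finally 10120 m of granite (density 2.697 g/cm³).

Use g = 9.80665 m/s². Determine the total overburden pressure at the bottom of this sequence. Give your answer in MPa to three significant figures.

unconsolidated sand: 1707 kg/m³ × 9.80665 m/s² × 980 m = 1.641×10^7 Pa = 16.41 MPa
sandstone: 2159 kg/m³ × 9.80665 m/s² × 3250 m = 6.881×10^7 Pa = 68.81 MPa
siltstone: 2520 kg/m³ × 9.80665 m/s² × 5440 m = 1.344×10^8 Pa = 134.4 MPa
anhydrite: 2976 kg/m³ × 9.80665 m/s² × 690 m = 2.014×10^7 Pa = 20.14 MPa
granite: 2697 kg/m³ × 9.80665 m/s² × 10120 m = 2.677×10^8 Pa = 267.7 MPa
Total = 16.41 + 68.81 + 134.4 + 20.14 + 267.7 = 507.45 MPa

507 MPa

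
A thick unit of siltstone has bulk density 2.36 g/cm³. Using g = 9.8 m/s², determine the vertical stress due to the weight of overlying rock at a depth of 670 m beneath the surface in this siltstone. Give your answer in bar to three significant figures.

155 bar

siltstone: 2360 kg/m³ × 9.8 m/s² × 670 m = 1.550×10^7 Pa = 155.0 bar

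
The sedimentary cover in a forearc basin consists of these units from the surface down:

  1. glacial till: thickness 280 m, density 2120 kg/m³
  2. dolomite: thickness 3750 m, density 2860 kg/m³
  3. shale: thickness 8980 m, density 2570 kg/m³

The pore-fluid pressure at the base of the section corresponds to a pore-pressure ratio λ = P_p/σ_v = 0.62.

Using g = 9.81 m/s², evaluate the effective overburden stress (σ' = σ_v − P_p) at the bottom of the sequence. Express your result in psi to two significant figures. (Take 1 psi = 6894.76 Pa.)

Overburden (lithostatic) stress σ_v:
glacial till: 2120 kg/m³ × 9.81 m/s² × 280 m = 5.823×10^6 Pa = 5.823 MPa
dolomite: 2860 kg/m³ × 9.81 m/s² × 3750 m = 1.052×10^8 Pa = 105.2 MPa
shale: 2570 kg/m³ × 9.81 m/s² × 8980 m = 2.264×10^8 Pa = 226.4 MPa
Total = 5.823 + 105.2 + 226.4 = 337.44 MPa
Pore pressure P_p = λ·σ_v = 0.62 × 337.4 MPa = 209.2 MPa
Effective stress σ' = σ_v − P_p = 337.4 − 209.2 = 128.23 MPa = 18598 psi

19000 psi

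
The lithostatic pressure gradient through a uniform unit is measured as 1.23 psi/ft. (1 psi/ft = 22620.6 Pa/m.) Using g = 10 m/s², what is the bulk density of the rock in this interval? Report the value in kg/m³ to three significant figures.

ρ = (dP/dz)/g = 1.23 psi/ft / 10 m/s² = 27823 Pa/m / 10 m/s² = 2782.3 kg/m³

2780 kg/m³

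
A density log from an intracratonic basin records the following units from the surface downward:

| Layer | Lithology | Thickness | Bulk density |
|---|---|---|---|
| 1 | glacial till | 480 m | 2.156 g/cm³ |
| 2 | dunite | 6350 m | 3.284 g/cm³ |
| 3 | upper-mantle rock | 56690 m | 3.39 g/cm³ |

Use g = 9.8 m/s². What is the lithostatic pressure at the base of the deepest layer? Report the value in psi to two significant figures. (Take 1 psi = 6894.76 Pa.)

300000 psi

glacial till: 2156 kg/m³ × 9.8 m/s² × 480 m = 1.014×10^7 Pa = 1471 psi
dunite: 3284 kg/m³ × 9.8 m/s² × 6350 m = 2.044×10^8 Pa = 29640 psi
upper-mantle rock: 3390 kg/m³ × 9.8 m/s² × 56690 m = 1.883×10^9 Pa = 2.732×10^5 psi
Total = 1471 + 29640 + 2.732×10^5 = 3.0427×10^5 psi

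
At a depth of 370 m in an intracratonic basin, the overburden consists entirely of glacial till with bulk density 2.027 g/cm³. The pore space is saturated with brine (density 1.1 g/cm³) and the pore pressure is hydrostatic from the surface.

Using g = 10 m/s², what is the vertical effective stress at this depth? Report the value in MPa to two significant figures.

3.4 MPa

Overburden (lithostatic) stress σ_v:
glacial till: 2027 kg/m³ × 10 m/s² × 370 m = 7.500×10^6 Pa = 7.500 MPa
Pore pressure P_p = 1100 kg/m³ × 10 m/s² × 370 m = 4.070×10^6 Pa = 4.070 MPa
Effective stress σ' = σ_v − P_p = 7.500 − 4.070 = 3.4299 MPa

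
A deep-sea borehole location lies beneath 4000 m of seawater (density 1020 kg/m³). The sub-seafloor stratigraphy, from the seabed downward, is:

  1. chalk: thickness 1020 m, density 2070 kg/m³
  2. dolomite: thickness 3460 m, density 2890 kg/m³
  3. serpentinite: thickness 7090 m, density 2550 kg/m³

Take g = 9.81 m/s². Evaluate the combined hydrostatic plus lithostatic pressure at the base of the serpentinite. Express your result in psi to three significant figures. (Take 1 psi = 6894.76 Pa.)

seawater: 1020 kg/m³ × 9.81 m/s² × 4000 m = 4.002×10^7 Pa = 5805 psi
chalk: 2070 kg/m³ × 9.81 m/s² × 1020 m = 2.071×10^7 Pa = 3004 psi
dolomite: 2890 kg/m³ × 9.81 m/s² × 3460 m = 9.809×10^7 Pa = 14227 psi
serpentinite: 2550 kg/m³ × 9.81 m/s² × 7090 m = 1.774×10^8 Pa = 25724 psi
Total = 5805 + 3004 + 14227 + 25724 = 48760 psi

48800 psi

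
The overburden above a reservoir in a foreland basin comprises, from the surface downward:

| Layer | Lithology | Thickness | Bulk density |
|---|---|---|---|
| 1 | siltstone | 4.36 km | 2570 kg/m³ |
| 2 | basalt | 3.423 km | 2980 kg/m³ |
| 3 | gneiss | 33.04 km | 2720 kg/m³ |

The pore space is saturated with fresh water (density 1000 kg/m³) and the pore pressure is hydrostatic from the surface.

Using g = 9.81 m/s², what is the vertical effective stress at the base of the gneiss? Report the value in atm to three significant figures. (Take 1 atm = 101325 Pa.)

Overburden (lithostatic) stress σ_v:
siltstone: 2570 kg/m³ × 9.81 m/s² × 4360 m = 1.099×10^8 Pa = 109.9 MPa
basalt: 2980 kg/m³ × 9.81 m/s² × 3423 m = 1.001×10^8 Pa = 100.1 MPa
gneiss: 2720 kg/m³ × 9.81 m/s² × 33040 m = 8.816×10^8 Pa = 881.6 MPa
Total = 109.9 + 100.1 + 881.6 = 1091.6 MPa
Pore pressure P_p = 1000 kg/m³ × 9.81 m/s² × 40823 m = 4.005×10^8 Pa = 400.5 MPa
Effective stress σ' = σ_v − P_p = 1092 − 400.5 = 691.13 MPa = 6820.9 atm

6820 atm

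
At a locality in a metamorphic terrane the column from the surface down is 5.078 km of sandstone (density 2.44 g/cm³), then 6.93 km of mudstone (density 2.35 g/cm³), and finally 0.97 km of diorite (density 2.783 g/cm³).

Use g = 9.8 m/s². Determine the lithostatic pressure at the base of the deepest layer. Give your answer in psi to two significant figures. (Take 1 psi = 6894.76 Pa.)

sandstone: 2440 kg/m³ × 9.8 m/s² × 5078 m = 1.214×10^8 Pa = 17611 psi
mudstone: 2350 kg/m³ × 9.8 m/s² × 6930 m = 1.596×10^8 Pa = 23148 psi
diorite: 2783 kg/m³ × 9.8 m/s² × 970 m = 2.646×10^7 Pa = 3837 psi
Total = 17611 + 23148 + 3837 = 44596 psi

45000 psi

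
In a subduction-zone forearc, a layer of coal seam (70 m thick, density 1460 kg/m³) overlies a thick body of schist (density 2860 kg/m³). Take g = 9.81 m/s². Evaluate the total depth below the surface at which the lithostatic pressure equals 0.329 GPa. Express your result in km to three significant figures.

Pressure at base of upper layers: 1460×9.81×70 = 1.003×10^6 Pa = 1.003×10^-3 GPa
Remaining pressure to be supplied by schist: 3.290×10^8 − 1.003×10^6 = 3.280×10^8 Pa
Additional depth in schist = 3.280×10^8 Pa / (2860 kg/m³ × 9.81 m/s²) = 11691 m
Total depth = 70 m + 11691 m = 11761 m
= 11.761 km

11.8 km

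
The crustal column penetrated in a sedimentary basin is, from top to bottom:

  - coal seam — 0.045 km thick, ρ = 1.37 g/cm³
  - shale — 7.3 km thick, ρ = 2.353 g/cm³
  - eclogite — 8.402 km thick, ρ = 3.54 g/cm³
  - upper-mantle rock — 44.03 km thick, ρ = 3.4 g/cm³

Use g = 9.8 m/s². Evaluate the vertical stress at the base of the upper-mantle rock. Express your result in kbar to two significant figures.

coal seam: 1370 kg/m³ × 9.8 m/s² × 45 m = 6.042×10^5 Pa = 6.042×10^-3 kbar
shale: 2353 kg/m³ × 9.8 m/s² × 7300 m = 1.683×10^8 Pa = 1.683 kbar
eclogite: 3540 kg/m³ × 9.8 m/s² × 8402 m = 2.915×10^8 Pa = 2.915 kbar
upper-mantle rock: 3400 kg/m³ × 9.8 m/s² × 44030 m = 1.467×10^9 Pa = 14.67 kbar
Total = 6.042×10^-3 + 1.683 + 2.915 + 14.67 = 19.275 kbar

19 kbar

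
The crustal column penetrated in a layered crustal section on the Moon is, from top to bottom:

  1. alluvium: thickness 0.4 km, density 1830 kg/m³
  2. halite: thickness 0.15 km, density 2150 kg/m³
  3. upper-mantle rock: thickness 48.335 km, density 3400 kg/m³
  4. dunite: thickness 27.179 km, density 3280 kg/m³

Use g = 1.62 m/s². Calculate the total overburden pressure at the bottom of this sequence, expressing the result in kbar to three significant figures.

4.12 kbar

alluvium: 1830 kg/m³ × 1.62 m/s² × 400 m = 1.186×10^6 Pa = 0.01186 kbar
halite: 2150 kg/m³ × 1.62 m/s² × 150 m = 5.225×10^5 Pa = 5.225×10^-3 kbar
upper-mantle rock: 3400 kg/m³ × 1.62 m/s² × 48335 m = 2.662×10^8 Pa = 2.662 kbar
dunite: 3280 kg/m³ × 1.62 m/s² × 27179 m = 1.444×10^8 Pa = 1.444 kbar
Total = 0.01186 + 5.225×10^-3 + 2.662 + 1.444 = 4.1236 kbar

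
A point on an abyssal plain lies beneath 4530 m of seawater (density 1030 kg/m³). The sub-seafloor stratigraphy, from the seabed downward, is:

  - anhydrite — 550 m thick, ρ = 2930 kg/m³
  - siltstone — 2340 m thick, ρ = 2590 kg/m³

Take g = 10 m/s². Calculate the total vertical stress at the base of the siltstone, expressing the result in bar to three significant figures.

1230 bar

seawater: 1030 kg/m³ × 10 m/s² × 4530 m = 4.666×10^7 Pa = 466.6 bar
anhydrite: 2930 kg/m³ × 10 m/s² × 550 m = 1.611×10^7 Pa = 161.2 bar
siltstone: 2590 kg/m³ × 10 m/s² × 2340 m = 6.061×10^7 Pa = 606.1 bar
Total = 466.6 + 161.2 + 606.1 = 1233.8 bar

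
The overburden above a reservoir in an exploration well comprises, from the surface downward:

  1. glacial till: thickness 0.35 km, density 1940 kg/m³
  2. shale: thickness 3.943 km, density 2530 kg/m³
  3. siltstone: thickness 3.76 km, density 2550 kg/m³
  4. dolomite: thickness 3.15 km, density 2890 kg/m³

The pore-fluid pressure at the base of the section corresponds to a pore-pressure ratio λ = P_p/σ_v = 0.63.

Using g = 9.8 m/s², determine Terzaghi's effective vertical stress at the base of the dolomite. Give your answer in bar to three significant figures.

1060 bar

Overburden (lithostatic) stress σ_v:
glacial till: 1940 kg/m³ × 9.8 m/s² × 350 m = 6.654×10^6 Pa = 6.654 MPa
shale: 2530 kg/m³ × 9.8 m/s² × 3943 m = 9.776×10^7 Pa = 97.76 MPa
siltstone: 2550 kg/m³ × 9.8 m/s² × 3760 m = 9.396×10^7 Pa = 93.96 MPa
dolomite: 2890 kg/m³ × 9.8 m/s² × 3150 m = 8.921×10^7 Pa = 89.21 MPa
Total = 6.654 + 97.76 + 93.96 + 89.21 = 287.59 MPa
Pore pressure P_p = λ·σ_v = 0.63 × 287.6 MPa = 181.2 MPa
Effective stress σ' = σ_v − P_p = 287.6 − 181.2 = 106.41 MPa = 1064.1 bar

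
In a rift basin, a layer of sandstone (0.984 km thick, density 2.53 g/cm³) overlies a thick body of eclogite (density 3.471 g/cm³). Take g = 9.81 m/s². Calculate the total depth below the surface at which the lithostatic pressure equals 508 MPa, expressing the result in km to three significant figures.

Pressure at base of upper layers: 2530×9.81×984 = 2.442×10^7 Pa = 24.42 MPa
Remaining pressure to be supplied by eclogite: 5.080×10^8 − 2.442×10^7 = 4.836×10^8 Pa
Additional depth in eclogite = 4.836×10^8 Pa / (3471 kg/m³ × 9.81 m/s²) = 14202 m
Total depth = 984 m + 14202 m = 15186 m
= 15.186 km

15.2 km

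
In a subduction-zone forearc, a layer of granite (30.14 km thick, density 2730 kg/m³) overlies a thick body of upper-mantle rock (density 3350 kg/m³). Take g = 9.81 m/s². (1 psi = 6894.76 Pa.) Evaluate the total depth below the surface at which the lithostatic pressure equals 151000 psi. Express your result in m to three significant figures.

Pressure at base of upper layers: 2730×9.81×30140 = 8.072×10^8 Pa = 1.171×10^5 psi
Remaining pressure to be supplied by upper-mantle rock: 1.041×10^9 − 8.072×10^8 = 2.339×10^8 Pa
Additional depth in upper-mantle rock = 2.339×10^8 Pa / (3350 kg/m³ × 9.81 m/s²) = 7117.9 m
Total depth = 30140 m + 7117.9 m = 37258 m

37300 m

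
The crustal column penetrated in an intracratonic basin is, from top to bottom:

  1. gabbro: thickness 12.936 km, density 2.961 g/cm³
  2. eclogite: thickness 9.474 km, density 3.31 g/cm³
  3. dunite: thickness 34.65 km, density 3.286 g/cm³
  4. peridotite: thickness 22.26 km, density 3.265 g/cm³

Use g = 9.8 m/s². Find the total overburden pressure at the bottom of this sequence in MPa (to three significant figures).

gabbro: 2961 kg/m³ × 9.8 m/s² × 12936 m = 3.754×10^8 Pa = 375.4 MPa
eclogite: 3310 kg/m³ × 9.8 m/s² × 9474 m = 3.073×10^8 Pa = 307.3 MPa
dunite: 3286 kg/m³ × 9.8 m/s² × 34650 m = 1.116×10^9 Pa = 1116 MPa
peridotite: 3265 kg/m³ × 9.8 m/s² × 22260 m = 7.123×10^8 Pa = 712.3 MPa
Total = 375.4 + 307.3 + 1116 + 712.3 = 2510.8 MPa

2510 MPa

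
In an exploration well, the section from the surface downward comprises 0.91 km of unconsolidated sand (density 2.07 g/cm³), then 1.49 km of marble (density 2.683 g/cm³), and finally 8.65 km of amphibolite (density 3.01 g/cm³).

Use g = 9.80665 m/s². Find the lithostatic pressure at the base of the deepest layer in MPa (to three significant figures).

unconsolidated sand: 2070 kg/m³ × 9.80665 m/s² × 910 m = 1.847×10^7 Pa = 18.47 MPa
marble: 2683 kg/m³ × 9.80665 m/s² × 1490 m = 3.920×10^7 Pa = 39.20 MPa
amphibolite: 3010 kg/m³ × 9.80665 m/s² × 8650 m = 2.553×10^8 Pa = 255.3 MPa
Total = 18.47 + 39.20 + 255.3 = 313.01 MPa

313 MPa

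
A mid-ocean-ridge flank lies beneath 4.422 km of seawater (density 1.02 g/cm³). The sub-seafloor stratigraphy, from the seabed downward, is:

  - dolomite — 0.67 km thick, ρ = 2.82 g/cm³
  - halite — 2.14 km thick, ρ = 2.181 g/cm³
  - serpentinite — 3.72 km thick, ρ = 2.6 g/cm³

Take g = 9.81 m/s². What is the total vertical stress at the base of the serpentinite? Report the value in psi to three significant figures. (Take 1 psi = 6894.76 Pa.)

29500 psi

seawater: 1020 kg/m³ × 9.81 m/s² × 4422 m = 4.425×10^7 Pa = 6418 psi
dolomite: 2820 kg/m³ × 9.81 m/s² × 670 m = 1.854×10^7 Pa = 2688 psi
halite: 2181 kg/m³ × 9.81 m/s² × 2140 m = 4.579×10^7 Pa = 6641 psi
serpentinite: 2600 kg/m³ × 9.81 m/s² × 3720 m = 9.488×10^7 Pa = 13762 psi
Total = 6418 + 2688 + 6641 + 13762 = 29508 psi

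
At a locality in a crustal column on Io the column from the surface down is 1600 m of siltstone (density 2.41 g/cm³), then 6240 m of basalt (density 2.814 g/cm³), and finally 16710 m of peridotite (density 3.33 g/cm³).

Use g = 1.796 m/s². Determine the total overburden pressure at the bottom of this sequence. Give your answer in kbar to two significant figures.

1.4 kbar

siltstone: 2410 kg/m³ × 1.796 m/s² × 1600 m = 6.925×10^6 Pa = 0.06925 kbar
basalt: 2814 kg/m³ × 1.796 m/s² × 6240 m = 3.154×10^7 Pa = 0.3154 kbar
peridotite: 3330 kg/m³ × 1.796 m/s² × 16710 m = 9.994×10^7 Pa = 0.9994 kbar
Total = 0.06925 + 0.3154 + 0.9994 = 1.3840 kbar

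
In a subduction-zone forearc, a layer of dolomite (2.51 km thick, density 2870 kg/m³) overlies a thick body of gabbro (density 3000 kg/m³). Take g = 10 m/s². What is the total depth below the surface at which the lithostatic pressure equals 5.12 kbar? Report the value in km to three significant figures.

17.2 km

Pressure at base of upper layers: 2870×10×2510 = 7.204×10^7 Pa = 0.7204 kbar
Remaining pressure to be supplied by gabbro: 5.120×10^8 − 7.204×10^7 = 4.400×10^8 Pa
Additional depth in gabbro = 4.400×10^8 Pa / (3000 kg/m³ × 10 m/s²) = 14665 m
Total depth = 2510 m + 14665 m = 17175 m
= 17.175 km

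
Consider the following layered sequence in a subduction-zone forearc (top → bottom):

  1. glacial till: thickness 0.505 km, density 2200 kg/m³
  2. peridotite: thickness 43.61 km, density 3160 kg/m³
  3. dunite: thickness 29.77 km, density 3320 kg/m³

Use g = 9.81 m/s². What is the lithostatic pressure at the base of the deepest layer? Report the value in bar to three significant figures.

glacial till: 2200 kg/m³ × 9.81 m/s² × 505 m = 1.090×10^7 Pa = 109.0 bar
peridotite: 3160 kg/m³ × 9.81 m/s² × 43610 m = 1.352×10^9 Pa = 13519 bar
dunite: 3320 kg/m³ × 9.81 m/s² × 29770 m = 9.696×10^8 Pa = 9696 bar
Total = 109.0 + 13519 + 9696 = 23324 bar

23300 bar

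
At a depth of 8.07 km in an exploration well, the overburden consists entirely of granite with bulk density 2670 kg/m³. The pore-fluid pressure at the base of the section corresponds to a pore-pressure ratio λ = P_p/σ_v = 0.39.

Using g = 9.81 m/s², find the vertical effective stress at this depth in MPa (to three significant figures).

129 MPa

Overburden (lithostatic) stress σ_v:
granite: 2670 kg/m³ × 9.81 m/s² × 8070 m = 2.114×10^8 Pa = 211.4 MPa
Pore pressure P_p = λ·σ_v = 0.39 × 211.4 MPa = 82.44 MPa
Effective stress σ' = σ_v − P_p = 211.4 − 82.44 = 128.94 MPa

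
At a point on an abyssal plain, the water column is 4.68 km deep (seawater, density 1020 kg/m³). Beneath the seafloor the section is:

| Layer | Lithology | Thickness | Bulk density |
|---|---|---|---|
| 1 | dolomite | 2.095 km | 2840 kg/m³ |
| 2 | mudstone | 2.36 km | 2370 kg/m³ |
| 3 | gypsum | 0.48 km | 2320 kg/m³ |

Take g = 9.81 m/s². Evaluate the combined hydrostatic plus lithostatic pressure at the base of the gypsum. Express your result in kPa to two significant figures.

170000 kPa

seawater: 1020 kg/m³ × 9.81 m/s² × 4680 m = 4.683×10^7 Pa = 46829 kPa
dolomite: 2840 kg/m³ × 9.81 m/s² × 2095 m = 5.837×10^7 Pa = 58368 kPa
mudstone: 2370 kg/m³ × 9.81 m/s² × 2360 m = 5.487×10^7 Pa = 54869 kPa
gypsum: 2320 kg/m³ × 9.81 m/s² × 480 m = 1.092×10^7 Pa = 10924 kPa
Total = 46829 + 58368 + 54869 + 10924 = 1.7099×10^5 kPa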